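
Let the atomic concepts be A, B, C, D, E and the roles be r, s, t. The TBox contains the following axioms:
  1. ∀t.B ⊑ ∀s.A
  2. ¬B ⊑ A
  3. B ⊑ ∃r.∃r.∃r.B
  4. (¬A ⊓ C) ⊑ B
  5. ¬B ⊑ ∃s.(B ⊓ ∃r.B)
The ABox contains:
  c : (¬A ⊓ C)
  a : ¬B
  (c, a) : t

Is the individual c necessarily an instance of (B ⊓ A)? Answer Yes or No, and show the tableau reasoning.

1. c : (B ⊓ A)?  L(c) = {(¬A ⊓ C)} ∪ {(¬B ⊔ ¬A)}
   apply at c: (¬A ⊓ C)⊑B
   open: L(c) ⊇ {B, C, ¬A, ∃r.∃r.∃r.B, ∃t.¬B} (+ ∃-successors) — c ∉ (B ⊓ A) possible
2. Hence c : (B ⊓ A): not entailed.

No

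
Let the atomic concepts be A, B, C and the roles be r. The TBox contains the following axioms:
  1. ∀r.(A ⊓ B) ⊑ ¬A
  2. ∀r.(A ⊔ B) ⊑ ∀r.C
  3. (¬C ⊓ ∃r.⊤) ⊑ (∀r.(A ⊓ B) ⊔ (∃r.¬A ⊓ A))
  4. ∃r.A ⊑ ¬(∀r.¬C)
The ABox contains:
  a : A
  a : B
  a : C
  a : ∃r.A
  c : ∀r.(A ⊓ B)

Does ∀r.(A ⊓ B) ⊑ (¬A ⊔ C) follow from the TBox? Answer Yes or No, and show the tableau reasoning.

1. ∀r.(A ⊓ B) ⊑ (¬A ⊔ C)  ⇔  (∀r.(A ⊓ B) ⊓ (A ⊓ ¬C)) unsat w.r.t. T
   all branches close; clash {A, ¬A} at x₀
2. Hence ∀r.(A ⊓ B) ⊑ (¬A ⊔ C): entailed.

Yes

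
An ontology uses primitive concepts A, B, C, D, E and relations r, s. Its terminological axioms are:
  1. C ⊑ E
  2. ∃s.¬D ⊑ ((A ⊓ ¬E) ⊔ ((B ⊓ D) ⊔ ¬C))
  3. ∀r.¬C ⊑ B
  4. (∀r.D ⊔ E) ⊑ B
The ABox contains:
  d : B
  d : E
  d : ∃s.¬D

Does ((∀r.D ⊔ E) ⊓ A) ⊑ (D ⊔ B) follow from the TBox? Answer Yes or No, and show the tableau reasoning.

1. ((∀r.D ⊔ E) ⊓ A) ⊑ (D ⊔ B)  ⇔  (((∀r.D ⊔ E) ⊓ A) ⊓ (¬D ⊓ ¬B)) unsat w.r.t. T
   all branches close; clash {B, ¬B} at x₀
2. Hence ((∀r.D ⊔ E) ⊓ A) ⊑ (D ⊔ B): entailed.

Yes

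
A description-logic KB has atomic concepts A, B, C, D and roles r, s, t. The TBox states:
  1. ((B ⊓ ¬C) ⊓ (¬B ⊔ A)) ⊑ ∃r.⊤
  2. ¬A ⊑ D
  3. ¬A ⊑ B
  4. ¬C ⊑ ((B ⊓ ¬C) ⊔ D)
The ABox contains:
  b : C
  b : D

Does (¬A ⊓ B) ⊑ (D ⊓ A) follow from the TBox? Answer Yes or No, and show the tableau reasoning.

No

1. (¬A ⊓ B) ⊑ (D ⊓ A)  ⇔  ((¬A ⊓ B) ⊓ (¬D ⊔ ¬A)) unsat w.r.t. T
   apply at x₀: ¬A⊑D
   open: L(x₀) ⊇ {B, C, D, ¬A}
2. Hence (¬A ⊓ B) ⊑ (D ⊓ A): not entailed.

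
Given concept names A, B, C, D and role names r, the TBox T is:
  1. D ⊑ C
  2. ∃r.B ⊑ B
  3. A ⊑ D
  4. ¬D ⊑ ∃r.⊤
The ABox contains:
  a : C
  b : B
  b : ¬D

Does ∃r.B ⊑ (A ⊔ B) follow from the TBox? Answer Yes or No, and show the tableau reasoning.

1. ∃r.B ⊑ (A ⊔ B)  ⇔  (∃r.B ⊓ (¬A ⊓ ¬B)) unsat w.r.t. T
   all branches close; clash {B, ¬B} at x₀
2. Hence ∃r.B ⊑ (A ⊔ B): entailed.

Yes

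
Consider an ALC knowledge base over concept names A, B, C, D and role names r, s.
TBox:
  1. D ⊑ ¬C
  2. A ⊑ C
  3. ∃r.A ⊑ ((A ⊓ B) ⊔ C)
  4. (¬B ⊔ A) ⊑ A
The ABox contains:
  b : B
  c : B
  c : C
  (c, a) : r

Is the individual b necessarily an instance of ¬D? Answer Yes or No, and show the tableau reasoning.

1. b : ¬D?  L(b) = {B} ∪ {D}
   apply at b: D⊑¬C
   open: L(b) ⊇ {B, D, ¬A, ¬C, ∀r.¬A} — b ∉ ¬D possible
2. Hence b : ¬D: not entailed.

No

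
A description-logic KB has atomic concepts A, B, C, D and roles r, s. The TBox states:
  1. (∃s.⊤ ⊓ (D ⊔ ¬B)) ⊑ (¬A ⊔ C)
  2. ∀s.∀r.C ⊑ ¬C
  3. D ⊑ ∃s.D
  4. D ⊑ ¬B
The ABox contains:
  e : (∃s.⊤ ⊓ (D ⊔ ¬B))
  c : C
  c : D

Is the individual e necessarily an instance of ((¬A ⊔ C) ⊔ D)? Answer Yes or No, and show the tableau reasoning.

1. e : ((¬A ⊔ C) ⊔ D)?  L(e) = {(∃s.⊤ ⊓ (D ⊔ ¬B))} ∪ {((A ⊓ ¬C) ⊓ ¬D)}
   clash {C, ¬C} at e — e ∈ ((¬A ⊔ C) ⊔ D)
2. Hence e : ((¬A ⊔ C) ⊔ D): entailed.

Yes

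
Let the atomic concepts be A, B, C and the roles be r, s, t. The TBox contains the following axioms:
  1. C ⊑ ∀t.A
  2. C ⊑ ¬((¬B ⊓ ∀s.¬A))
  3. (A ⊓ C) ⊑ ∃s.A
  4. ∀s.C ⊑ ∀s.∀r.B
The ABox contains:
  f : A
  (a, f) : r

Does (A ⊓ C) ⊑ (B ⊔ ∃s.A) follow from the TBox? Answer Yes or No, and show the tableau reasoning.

1. (A ⊓ C) ⊑ (B ⊔ ∃s.A)  ⇔  ((A ⊓ C) ⊓ (¬B ⊓ ∀s.¬A)) unsat w.r.t. T
   all branches close; clash {A, ¬A} at an ∃-successor
2. Hence (A ⊓ C) ⊑ (B ⊔ ∃s.A): entailed.

Yes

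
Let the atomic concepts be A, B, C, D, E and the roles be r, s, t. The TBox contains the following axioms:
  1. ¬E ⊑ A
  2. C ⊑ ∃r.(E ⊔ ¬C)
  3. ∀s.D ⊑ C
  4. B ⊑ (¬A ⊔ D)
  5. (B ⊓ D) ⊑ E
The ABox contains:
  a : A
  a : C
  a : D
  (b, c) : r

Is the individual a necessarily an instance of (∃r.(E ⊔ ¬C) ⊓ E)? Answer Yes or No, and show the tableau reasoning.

No

1. a : (∃r.(E ⊔ ¬C) ⊓ E)?  L(a) = {A, C, D} ∪ {(∀r.(¬E ⊓ C) ⊔ ¬E)}
   apply at a: C⊑∃r.(E ⊔ ¬C)
   open: L(a) ⊇ {A, C, D, ¬B, ¬E, …} (+ ∃-successors) — a ∉ (∃r.(E ⊔ ¬C) ⊓ E) possible
2. Hence a : (∃r.(E ⊔ ¬C) ⊓ E): not entailed.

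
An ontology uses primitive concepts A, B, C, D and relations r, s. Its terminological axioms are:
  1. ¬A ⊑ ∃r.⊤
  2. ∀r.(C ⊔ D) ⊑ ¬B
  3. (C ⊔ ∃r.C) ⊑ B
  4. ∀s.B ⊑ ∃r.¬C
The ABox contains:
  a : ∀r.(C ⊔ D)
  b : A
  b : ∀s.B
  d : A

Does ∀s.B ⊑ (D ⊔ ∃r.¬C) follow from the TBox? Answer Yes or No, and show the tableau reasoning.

1. ∀s.B ⊑ (D ⊔ ∃r.¬C)  ⇔  (∀s.B ⊓ (¬D ⊓ ∀r.C)) unsat w.r.t. T
   all branches close; clash {B, ¬B} at x₀
2. Hence ∀s.B ⊑ (D ⊔ ∃r.¬C): entailed.

Yes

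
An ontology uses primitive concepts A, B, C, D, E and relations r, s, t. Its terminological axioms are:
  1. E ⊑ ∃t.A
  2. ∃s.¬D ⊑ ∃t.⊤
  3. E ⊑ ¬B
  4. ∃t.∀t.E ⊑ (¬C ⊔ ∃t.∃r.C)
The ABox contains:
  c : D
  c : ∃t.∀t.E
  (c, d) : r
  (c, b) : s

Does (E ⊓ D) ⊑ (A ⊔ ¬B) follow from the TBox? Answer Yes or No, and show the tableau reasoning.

Yes

1. (E ⊓ D) ⊑ (A ⊔ ¬B)  ⇔  ((E ⊓ D) ⊓ (¬A ⊓ B)) unsat w.r.t. T
   all branches close; clash {B, ¬B} at x₀
2. Hence (E ⊓ D) ⊑ (A ⊔ ¬B): entailed.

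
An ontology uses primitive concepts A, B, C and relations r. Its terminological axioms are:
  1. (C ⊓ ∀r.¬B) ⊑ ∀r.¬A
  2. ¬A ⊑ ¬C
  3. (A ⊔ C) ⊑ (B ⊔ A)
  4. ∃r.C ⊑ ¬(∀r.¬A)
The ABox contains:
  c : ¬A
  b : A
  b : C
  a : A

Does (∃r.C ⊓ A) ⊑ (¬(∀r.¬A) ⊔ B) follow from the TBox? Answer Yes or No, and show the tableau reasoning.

Yes

1. (∃r.C ⊓ A) ⊑ (¬(∀r.¬A) ⊔ B)  ⇔  ((∃r.C ⊓ A) ⊓ (∀r.¬A ⊓ ¬B)) unsat w.r.t. T
   all branches close; clash {A, ¬A} at an ∃-successor
2. Hence (∃r.C ⊓ A) ⊑ (¬(∀r.¬A) ⊔ B): entailed.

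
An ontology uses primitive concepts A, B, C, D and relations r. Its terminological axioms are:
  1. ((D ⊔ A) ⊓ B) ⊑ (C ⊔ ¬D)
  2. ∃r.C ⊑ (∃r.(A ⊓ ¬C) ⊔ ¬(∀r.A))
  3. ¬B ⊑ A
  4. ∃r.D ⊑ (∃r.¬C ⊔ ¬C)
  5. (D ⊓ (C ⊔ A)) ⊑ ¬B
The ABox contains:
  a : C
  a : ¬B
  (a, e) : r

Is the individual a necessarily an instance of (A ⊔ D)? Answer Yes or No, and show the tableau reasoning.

Yes

1. a : (A ⊔ D)?  L(a) = {C, ¬B} ∪ {(¬A ⊓ ¬D)}
   clash {A, ¬A} at a — a ∈ (A ⊔ D)
2. Hence a : (A ⊔ D): entailed.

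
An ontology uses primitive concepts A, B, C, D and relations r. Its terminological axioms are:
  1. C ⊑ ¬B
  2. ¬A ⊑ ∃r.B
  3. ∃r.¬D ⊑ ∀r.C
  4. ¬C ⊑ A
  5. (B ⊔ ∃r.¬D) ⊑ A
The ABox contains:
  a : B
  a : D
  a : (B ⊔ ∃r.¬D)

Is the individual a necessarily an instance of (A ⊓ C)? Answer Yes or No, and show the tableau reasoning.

1. a : (A ⊓ C)?  L(a) = {B, D, (B ⊔ ∃r.¬D)} ∪ {(¬A ⊔ ¬C)}
   apply at a: (B ⊔ ∃r.¬D)⊑A
   open: L(a) ⊇ {A, B, D, ¬C, ∀r.D} — a ∉ (A ⊓ C) possible
2. Hence a : (A ⊓ C): not entailed.

No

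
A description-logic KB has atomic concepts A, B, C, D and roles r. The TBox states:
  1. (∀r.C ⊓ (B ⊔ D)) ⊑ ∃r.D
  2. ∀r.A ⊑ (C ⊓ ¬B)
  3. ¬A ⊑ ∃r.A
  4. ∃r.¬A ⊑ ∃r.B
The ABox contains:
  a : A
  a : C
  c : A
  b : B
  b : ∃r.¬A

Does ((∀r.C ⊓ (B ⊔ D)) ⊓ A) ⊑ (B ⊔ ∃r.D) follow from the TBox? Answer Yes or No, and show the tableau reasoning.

1. ((∀r.C ⊓ (B ⊔ D)) ⊓ A) ⊑ (B ⊔ ∃r.D)  ⇔  (((∀r.C ⊓ (B ⊔ D)) ⊓ A) ⊓ (¬B ⊓ ∀r.¬D)) unsat w.r.t. T
   all branches close; clash {D, ¬D} at an ∃-successor
2. Hence ((∀r.C ⊓ (B ⊔ D)) ⊓ A) ⊑ (B ⊔ ∃r.D): entailed.

Yes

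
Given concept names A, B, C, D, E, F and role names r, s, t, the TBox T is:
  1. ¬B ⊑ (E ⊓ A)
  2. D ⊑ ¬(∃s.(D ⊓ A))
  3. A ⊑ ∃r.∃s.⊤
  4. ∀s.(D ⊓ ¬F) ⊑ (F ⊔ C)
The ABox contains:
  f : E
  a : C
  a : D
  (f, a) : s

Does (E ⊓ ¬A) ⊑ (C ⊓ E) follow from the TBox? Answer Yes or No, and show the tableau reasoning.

No

1. (E ⊓ ¬A) ⊑ (C ⊓ E)  ⇔  ((E ⊓ ¬A) ⊓ (¬C ⊔ ¬E)) unsat w.r.t. T
   open: L(x₀) ⊇ {B, E, ¬A, ¬C, ¬D, …} (+ ∃-successors)
2. Hence (E ⊓ ¬A) ⊑ (C ⊓ E): not entailed.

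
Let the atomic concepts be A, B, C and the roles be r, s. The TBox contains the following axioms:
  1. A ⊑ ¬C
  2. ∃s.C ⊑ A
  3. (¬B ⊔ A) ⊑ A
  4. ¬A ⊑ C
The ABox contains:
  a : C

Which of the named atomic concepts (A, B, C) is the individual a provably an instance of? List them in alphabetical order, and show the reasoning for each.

{B, C}

1. a : A?  L(a) = {C} ∪ {¬A}
   open: L(a) ⊇ {B, C, ¬A, ∀s.¬C} — a ∉ A possible
2. a : B?  L(a) = {C} ∪ {¬B}
   clash {C, ¬C} at a — a ∈ B
3. a : C?  L(a) = {C} ∪ {¬C}
   clash {C, ¬C} at a — a ∈ C
4. Entailed for a: {B, C}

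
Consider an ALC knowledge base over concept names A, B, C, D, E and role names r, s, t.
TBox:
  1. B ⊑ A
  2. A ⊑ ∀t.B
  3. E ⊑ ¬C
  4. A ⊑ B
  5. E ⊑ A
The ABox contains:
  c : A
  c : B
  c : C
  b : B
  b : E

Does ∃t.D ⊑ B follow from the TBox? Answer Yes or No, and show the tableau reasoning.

No

1. ∃t.D ⊑ B  ⇔  (∃t.D ⊓ ¬B) unsat w.r.t. T
   open: L(x₀) ⊇ {¬A, ¬B, ¬E, ∃t.D} (+ ∃-successors)
2. Hence ∃t.D ⊑ B: not entailed.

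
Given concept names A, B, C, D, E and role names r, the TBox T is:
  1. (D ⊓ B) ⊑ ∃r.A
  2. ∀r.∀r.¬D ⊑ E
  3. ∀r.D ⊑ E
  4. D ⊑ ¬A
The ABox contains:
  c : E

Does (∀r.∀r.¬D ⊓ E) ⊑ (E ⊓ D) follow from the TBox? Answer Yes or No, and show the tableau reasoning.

No

1. (∀r.∀r.¬D ⊓ E) ⊑ (E ⊓ D)  ⇔  ((∀r.∀r.¬D ⊓ E) ⊓ (¬E ⊔ ¬D)) unsat w.r.t. T
   open: L(x₀) ⊇ {E, ¬D, ∀r.∀r.¬D}
2. Hence (∀r.∀r.¬D ⊓ E) ⊑ (E ⊓ D): not entailed.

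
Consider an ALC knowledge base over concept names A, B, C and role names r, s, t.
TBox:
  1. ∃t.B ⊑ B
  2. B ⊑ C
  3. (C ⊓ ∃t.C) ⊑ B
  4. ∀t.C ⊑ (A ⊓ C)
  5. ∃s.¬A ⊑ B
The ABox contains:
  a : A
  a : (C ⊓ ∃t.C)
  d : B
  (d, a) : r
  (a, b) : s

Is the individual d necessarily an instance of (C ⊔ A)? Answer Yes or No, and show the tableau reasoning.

Yes

1. d : (C ⊔ A)?  L(d) = {B} ∪ {(¬C ⊓ ¬A)}
   clash {C, ¬C} at d — d ∈ (C ⊔ A)
2. Hence d : (C ⊔ A): entailed.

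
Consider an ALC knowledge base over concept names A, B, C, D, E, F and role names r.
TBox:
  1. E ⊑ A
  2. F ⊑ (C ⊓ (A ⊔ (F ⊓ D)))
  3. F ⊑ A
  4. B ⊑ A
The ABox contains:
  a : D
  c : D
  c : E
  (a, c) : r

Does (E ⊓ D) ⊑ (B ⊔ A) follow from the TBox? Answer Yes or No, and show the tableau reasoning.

Yes

1. (E ⊓ D) ⊑ (B ⊔ A)  ⇔  ((E ⊓ D) ⊓ (¬B ⊓ ¬A)) unsat w.r.t. T
   all branches close; clash {A, ¬A} at x₀
2. Hence (E ⊓ D) ⊑ (B ⊔ A): entailed.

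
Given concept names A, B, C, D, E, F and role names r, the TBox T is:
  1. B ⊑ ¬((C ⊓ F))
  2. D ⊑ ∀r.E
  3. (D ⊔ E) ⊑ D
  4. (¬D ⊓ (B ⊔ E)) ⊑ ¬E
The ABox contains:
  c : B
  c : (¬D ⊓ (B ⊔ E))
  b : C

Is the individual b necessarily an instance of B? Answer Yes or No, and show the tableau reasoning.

No

1. b : B?  L(b) = {C} ∪ {¬B}
   open: L(b) ⊇ {C, ¬B, ¬D, ¬E} — b ∉ B possible
2. Hence b : B: not entailed.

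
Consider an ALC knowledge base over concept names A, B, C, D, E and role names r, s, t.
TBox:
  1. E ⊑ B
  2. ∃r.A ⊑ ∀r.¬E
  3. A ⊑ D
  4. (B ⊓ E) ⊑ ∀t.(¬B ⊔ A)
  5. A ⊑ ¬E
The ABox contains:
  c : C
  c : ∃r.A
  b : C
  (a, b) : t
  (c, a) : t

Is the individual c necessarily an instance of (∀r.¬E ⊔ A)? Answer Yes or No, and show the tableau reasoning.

1. c : (∀r.¬E ⊔ A)?  L(c) = {C, ∃r.A} ∪ {(∃r.E ⊓ ¬A)}
   clash {E, ¬E} at an ∃-successor — c ∈ (∀r.¬E ⊔ A)
2. Hence c : (∀r.¬E ⊔ A): entailed.

Yes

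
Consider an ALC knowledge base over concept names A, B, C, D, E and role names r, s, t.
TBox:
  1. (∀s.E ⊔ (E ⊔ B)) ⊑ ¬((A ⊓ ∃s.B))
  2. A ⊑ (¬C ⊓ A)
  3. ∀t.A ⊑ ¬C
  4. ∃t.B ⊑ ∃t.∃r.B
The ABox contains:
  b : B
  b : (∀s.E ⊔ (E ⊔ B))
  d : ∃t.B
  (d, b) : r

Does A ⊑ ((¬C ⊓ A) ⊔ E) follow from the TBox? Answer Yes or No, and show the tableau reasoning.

1. A ⊑ ((¬C ⊓ A) ⊔ E)  ⇔  (A ⊓ ((C ⊔ ¬A) ⊓ ¬E)) unsat w.r.t. T
   all branches close; clash {A, ¬A} at x₀
2. Hence A ⊑ ((¬C ⊓ A) ⊔ E): entailed.

Yes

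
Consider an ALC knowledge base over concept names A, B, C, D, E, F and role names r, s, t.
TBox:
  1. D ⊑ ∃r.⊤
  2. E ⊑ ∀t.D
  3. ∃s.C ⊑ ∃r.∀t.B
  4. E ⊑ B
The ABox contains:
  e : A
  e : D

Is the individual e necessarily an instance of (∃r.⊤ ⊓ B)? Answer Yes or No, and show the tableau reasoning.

1. e : (∃r.⊤ ⊓ B)?  L(e) = {A, D} ∪ {(∀r.⊥ ⊔ ¬B)}
   apply at e: D⊑∃r.⊤
   open: L(e) ⊇ {A, D, ¬B, ¬E, ∀s.¬C, …} (+ ∃-successors) — e ∉ (∃r.⊤ ⊓ B) possible
2. Hence e : (∃r.⊤ ⊓ B): not entailed.

No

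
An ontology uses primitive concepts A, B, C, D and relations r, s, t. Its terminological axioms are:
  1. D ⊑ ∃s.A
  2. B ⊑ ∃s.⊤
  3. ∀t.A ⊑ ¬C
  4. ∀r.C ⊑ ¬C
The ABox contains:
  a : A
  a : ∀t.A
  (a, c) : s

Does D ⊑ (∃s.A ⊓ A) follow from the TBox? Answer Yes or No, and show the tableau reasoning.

No

1. D ⊑ (∃s.A ⊓ A)  ⇔  (D ⊓ (∀s.¬A ⊔ ¬A)) unsat w.r.t. T
   apply at x₀: D⊑∃s.A
   open: L(x₀) ⊇ {D, ¬A, ¬B, ∃r.¬C, ∃s.A, …} (+ ∃-successors)
2. Hence D ⊑ (∃s.A ⊓ A): not entailed.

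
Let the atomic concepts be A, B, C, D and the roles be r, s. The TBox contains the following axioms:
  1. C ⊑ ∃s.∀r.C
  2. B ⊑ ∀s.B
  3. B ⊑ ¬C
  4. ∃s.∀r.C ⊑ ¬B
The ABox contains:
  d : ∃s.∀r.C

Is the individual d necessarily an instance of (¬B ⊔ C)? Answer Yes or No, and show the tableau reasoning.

1. d : (¬B ⊔ C)?  L(d) = {∃s.∀r.C} ∪ {(B ⊓ ¬C)}
   clash {B, ¬B} at d — d ∈ (¬B ⊔ C)
2. Hence d : (¬B ⊔ C): entailed.

Yes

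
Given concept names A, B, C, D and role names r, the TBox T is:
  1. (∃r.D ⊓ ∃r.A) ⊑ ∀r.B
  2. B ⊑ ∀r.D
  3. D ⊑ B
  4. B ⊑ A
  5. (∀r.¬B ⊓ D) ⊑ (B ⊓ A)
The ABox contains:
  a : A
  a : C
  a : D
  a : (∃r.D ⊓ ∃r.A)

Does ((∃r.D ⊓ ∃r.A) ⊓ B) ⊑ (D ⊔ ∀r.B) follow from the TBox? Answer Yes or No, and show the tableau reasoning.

1. ((∃r.D ⊓ ∃r.A) ⊓ B) ⊑ (D ⊔ ∀r.B)  ⇔  (((∃r.D ⊓ ∃r.A) ⊓ B) ⊓ (¬D ⊓ ∃r.¬B)) unsat w.r.t. T
   all branches close; clash {B, ¬B} at an ∃-successor
2. Hence ((∃r.D ⊓ ∃r.A) ⊓ B) ⊑ (D ⊔ ∀r.B): entailed.

Yes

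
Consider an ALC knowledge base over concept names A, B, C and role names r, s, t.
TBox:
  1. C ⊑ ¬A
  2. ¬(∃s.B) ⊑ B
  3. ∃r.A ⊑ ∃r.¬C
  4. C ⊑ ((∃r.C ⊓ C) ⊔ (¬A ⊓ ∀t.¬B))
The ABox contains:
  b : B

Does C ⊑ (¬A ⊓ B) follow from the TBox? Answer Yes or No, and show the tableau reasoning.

1. C ⊑ (¬A ⊓ B)  ⇔  (C ⊓ (A ⊔ ¬B)) unsat w.r.t. T
   apply at x₀: C⊑¬A; C⊑((∃r.C ⊓ C) ⊔ (¬A ⊓ ∀t.¬B))
   open: L(x₀) ⊇ {C, ¬A, ¬B, ∀r.¬A, ∃r.C, …} (+ ∃-successors)
2. Hence C ⊑ (¬A ⊓ B): not entailed.

No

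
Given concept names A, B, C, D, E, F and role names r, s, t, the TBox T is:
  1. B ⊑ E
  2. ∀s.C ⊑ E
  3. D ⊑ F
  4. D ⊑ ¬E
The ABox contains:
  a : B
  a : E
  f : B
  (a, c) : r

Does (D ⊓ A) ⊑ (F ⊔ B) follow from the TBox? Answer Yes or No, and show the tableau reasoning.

1. (D ⊓ A) ⊑ (F ⊔ B)  ⇔  ((D ⊓ A) ⊓ (¬F ⊓ ¬B)) unsat w.r.t. T
   all branches close; clash {F, ¬F} at x₀
2. Hence (D ⊓ A) ⊑ (F ⊔ B): entailed.

Yes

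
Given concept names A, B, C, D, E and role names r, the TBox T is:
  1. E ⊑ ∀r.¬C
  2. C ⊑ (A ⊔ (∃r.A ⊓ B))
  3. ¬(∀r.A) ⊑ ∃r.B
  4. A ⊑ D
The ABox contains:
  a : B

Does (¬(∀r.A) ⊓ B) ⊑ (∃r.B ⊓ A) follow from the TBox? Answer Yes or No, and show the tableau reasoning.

1. (¬(∀r.A) ⊓ B) ⊑ (∃r.B ⊓ A)  ⇔  ((∃r.¬A ⊓ B) ⊓ (∀r.¬B ⊔ ¬A)) unsat w.r.t. T
   apply at x₀: ¬(∀r.A)⊑∃r.B
   open: L(x₀) ⊇ {B, ¬A, ¬C, ¬E, ∃r.B, …} (+ ∃-successors)
2. Hence (¬(∀r.A) ⊓ B) ⊑ (∃r.B ⊓ A): not entailed.

No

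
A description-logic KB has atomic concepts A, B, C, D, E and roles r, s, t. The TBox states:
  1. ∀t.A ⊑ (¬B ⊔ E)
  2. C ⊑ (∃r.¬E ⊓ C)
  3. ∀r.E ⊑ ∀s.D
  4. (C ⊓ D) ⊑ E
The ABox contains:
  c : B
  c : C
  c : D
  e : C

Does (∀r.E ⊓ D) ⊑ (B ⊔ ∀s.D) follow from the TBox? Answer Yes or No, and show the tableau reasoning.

1. (∀r.E ⊓ D) ⊑ (B ⊔ ∀s.D)  ⇔  ((∀r.E ⊓ D) ⊓ (¬B ⊓ ∃s.¬D)) unsat w.r.t. T
   all branches close; clash {E, ¬E} at an ∃-successor
2. Hence (∀r.E ⊓ D) ⊑ (B ⊔ ∀s.D): entailed.

Yes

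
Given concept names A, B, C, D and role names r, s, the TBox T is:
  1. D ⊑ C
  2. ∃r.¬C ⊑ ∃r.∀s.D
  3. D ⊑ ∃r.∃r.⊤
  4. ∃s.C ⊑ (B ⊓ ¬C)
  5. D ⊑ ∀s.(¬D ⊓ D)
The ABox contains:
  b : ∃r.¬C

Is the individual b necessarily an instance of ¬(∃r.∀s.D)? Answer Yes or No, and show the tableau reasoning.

1. b : ¬(∃r.∀s.D)?  L(b) = {∃r.¬C} ∪ {∃r.∀s.D}
   open: L(b) ⊇ {¬D, ∀s.¬C, ∃r.¬C, ∃r.∀s.D} (+ ∃-successors) — b ∉ ¬(∃r.∀s.D) possible
2. Hence b : ¬(∃r.∀s.D): not entailed.

No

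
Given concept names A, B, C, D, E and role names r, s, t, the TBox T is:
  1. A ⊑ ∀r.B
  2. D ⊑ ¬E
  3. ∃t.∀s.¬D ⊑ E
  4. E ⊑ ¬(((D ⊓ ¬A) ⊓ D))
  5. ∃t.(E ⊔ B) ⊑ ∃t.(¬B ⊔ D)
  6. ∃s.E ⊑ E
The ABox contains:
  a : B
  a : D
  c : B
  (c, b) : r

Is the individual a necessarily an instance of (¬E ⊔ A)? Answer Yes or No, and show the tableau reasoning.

Yes

1. a : (¬E ⊔ A)?  L(a) = {B, D} ∪ {(E ⊓ ¬A)}
   clash {E, ¬E} at a — a ∈ (¬E ⊔ A)
2. Hence a : (¬E ⊔ A): entailed.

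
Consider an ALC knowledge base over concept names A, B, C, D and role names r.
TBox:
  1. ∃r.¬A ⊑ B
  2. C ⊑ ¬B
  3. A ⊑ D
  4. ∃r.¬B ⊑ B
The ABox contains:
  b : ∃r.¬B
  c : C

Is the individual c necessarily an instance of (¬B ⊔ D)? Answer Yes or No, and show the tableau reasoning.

1. c : (¬B ⊔ D)?  L(c) = {C} ∪ {(B ⊓ ¬D)}
   clash {D, ¬D} at c — c ∈ (¬B ⊔ D)
2. Hence c : (¬B ⊔ D): entailed.

Yes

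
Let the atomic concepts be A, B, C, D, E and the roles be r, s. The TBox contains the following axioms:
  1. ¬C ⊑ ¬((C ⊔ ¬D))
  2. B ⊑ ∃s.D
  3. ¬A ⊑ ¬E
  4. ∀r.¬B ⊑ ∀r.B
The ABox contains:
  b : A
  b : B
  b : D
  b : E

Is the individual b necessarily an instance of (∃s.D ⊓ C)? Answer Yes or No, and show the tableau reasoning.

1. b : (∃s.D ⊓ C)?  L(b) = {A, B, D, E} ∪ {(∀s.¬D ⊔ ¬C)}
   apply at b: B⊑∃s.D
   open: L(b) ⊇ {A, B, D, E, ¬C, …} (+ ∃-successors) — b ∉ (∃s.D ⊓ C) possible
2. Hence b : (∃s.D ⊓ C): not entailed.

No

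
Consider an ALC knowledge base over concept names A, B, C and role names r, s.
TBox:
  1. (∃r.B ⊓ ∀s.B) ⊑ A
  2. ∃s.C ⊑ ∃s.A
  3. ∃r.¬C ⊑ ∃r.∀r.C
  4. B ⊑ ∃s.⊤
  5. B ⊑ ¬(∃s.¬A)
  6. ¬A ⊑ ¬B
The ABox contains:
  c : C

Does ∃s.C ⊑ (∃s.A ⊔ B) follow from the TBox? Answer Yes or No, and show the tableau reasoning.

1. ∃s.C ⊑ (∃s.A ⊔ B)  ⇔  (∃s.C ⊓ (∀s.¬A ⊓ ¬B)) unsat w.r.t. T
   all branches close; clash {A, ¬A} at an ∃-successor
2. Hence ∃s.C ⊑ (∃s.A ⊔ B): entailed.

Yes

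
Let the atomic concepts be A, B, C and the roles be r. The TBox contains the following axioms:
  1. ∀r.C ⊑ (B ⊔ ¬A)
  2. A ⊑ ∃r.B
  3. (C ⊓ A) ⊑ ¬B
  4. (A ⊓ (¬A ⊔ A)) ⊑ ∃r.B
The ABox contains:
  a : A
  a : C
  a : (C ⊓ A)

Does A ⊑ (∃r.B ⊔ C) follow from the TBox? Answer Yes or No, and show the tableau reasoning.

1. A ⊑ (∃r.B ⊔ C)  ⇔  (A ⊓ (∀r.¬B ⊓ ¬C)) unsat w.r.t. T
   all branches close; clash {A, ¬A} at x₀
2. Hence A ⊑ (∃r.B ⊔ C): entailed.

Yes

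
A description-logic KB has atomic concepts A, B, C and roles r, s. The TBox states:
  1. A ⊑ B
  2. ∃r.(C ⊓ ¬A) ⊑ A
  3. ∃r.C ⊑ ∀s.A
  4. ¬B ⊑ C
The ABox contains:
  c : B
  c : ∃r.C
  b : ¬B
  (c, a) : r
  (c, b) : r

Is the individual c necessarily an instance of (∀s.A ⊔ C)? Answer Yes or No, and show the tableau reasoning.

1. c : (∀s.A ⊔ C)?  L(c) = {B, ∃r.C} ∪ {(∃s.¬A ⊓ ¬C)}
   clash {A, ¬A} at an ∃-successor — c ∈ (∀s.A ⊔ C)
2. Hence c : (∀s.A ⊔ C): entailed.

Yes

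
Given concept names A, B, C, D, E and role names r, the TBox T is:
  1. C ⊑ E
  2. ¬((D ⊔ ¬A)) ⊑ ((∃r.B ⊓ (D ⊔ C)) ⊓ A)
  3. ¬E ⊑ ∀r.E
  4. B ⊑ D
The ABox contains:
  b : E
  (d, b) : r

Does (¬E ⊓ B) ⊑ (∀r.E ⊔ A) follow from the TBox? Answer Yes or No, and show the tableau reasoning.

Yes

1. (¬E ⊓ B) ⊑ (∀r.E ⊔ A)  ⇔  ((¬E ⊓ B) ⊓ (∃r.¬E ⊓ ¬A)) unsat w.r.t. T
   all branches close; clash {E, ¬E} at x₀
2. Hence (¬E ⊓ B) ⊑ (∀r.E ⊔ A): entailed.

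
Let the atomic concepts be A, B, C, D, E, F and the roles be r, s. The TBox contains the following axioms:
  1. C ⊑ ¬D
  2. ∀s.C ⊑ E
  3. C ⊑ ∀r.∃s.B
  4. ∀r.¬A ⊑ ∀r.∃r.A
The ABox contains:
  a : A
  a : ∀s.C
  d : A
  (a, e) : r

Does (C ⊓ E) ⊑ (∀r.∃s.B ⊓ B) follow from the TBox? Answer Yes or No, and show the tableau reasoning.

No

1. (C ⊓ E) ⊑ (∀r.∃s.B ⊓ B)  ⇔  ((C ⊓ E) ⊓ (∃r.∀s.¬B ⊔ ¬B)) unsat w.r.t. T
   apply at x₀: C⊑¬D; C⊑∀r.∃s.B
   open: L(x₀) ⊇ {C, E, ¬B, ¬D, ∀r.∃s.B, …} (+ ∃-successors)
2. Hence (C ⊓ E) ⊑ (∀r.∃s.B ⊓ B): not entailed.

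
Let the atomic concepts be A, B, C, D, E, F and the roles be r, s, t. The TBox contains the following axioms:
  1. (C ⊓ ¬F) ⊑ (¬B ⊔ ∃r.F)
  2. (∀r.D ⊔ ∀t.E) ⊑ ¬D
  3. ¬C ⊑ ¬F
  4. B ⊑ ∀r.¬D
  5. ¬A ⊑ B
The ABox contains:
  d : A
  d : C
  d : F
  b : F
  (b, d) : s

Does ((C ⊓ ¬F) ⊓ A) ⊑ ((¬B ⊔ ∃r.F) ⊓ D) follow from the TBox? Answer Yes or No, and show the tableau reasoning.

No

1. ((C ⊓ ¬F) ⊓ A) ⊑ ((¬B ⊔ ∃r.F) ⊓ D)  ⇔  (((C ⊓ ¬F) ⊓ A) ⊓ ((B ⊓ ∀r.¬F) ⊔ ¬D)) unsat w.r.t. T
   apply at x₀: (C ⊓ ¬F)⊑(¬B ⊔ ∃r.F)
   open: L(x₀) ⊇ {A, C, ¬B, ¬D, ¬F}
2. Hence ((C ⊓ ¬F) ⊓ A) ⊑ ((¬B ⊔ ∃r.F) ⊓ D): not entailed.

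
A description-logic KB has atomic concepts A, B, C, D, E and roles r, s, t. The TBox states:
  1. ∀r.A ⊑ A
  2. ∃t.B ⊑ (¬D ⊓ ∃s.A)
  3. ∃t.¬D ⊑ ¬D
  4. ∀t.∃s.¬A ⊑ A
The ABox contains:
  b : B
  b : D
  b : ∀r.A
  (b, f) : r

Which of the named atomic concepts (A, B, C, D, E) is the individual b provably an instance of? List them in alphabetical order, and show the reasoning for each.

1. b : A?  L(b) = {B, D, ∀r.A} ∪ {¬A}
   clash {D, ¬D} at b — b ∈ A
2. b : B?  L(b) = {B, D, ∀r.A} ∪ {¬B}
   clash {B, ¬B} at b — b ∈ B
3. b : C?  L(b) = {B, D, ∀r.A} ∪ {¬C}
   apply at b: ∀r.A⊑A
   open: L(b) ⊇ {A, B, D, ¬C, ∀r.A, …} — b ∉ C possible
4. b : D?  L(b) = {B, D, ∀r.A} ∪ {¬D}
   clash {D, ¬D} at b — b ∈ D
5. b : E?  L(b) = {B, D, ∀r.A} ∪ {¬E}
   apply at b: ∀r.A⊑A
   open: L(b) ⊇ {A, B, D, ¬E, ∀r.A, …} — b ∉ E possible
6. Entailed for b: {A, B, D}

{A, B, D}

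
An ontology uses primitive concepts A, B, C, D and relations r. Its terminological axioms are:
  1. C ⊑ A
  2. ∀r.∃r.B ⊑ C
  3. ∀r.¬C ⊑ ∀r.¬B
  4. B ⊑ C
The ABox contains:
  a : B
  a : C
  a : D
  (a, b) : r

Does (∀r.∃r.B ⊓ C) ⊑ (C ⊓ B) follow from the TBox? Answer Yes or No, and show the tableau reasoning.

No

1. (∀r.∃r.B ⊓ C) ⊑ (C ⊓ B)  ⇔  ((∀r.∃r.B ⊓ C) ⊓ (¬C ⊔ ¬B)) unsat w.r.t. T
   apply at x₀: C⊑A
   open: L(x₀) ⊇ {A, C, ¬B, ∀r.∃r.B, ∃r.C} (+ ∃-successors)
2. Hence (∀r.∃r.B ⊓ C) ⊑ (C ⊓ B): not entailed.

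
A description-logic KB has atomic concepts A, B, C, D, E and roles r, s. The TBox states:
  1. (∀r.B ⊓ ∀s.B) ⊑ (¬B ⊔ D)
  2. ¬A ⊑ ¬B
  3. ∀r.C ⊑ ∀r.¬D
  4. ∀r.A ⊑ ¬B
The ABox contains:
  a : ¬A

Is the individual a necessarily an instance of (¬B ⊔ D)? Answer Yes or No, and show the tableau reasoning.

Yes

1. a : (¬B ⊔ D)?  L(a) = {¬A} ∪ {(B ⊓ ¬D)}
   clash {B, ¬B} at a — a ∈ (¬B ⊔ D)
2. Hence a : (¬B ⊔ D): entailed.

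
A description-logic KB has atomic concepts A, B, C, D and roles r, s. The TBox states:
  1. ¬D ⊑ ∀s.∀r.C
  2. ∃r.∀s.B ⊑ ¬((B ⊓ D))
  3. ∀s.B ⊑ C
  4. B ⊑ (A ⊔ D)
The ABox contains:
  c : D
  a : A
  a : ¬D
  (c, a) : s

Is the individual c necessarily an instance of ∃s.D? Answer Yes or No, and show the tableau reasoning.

No

1. c : ∃s.D?  L(c) = {D} ∪ {∀s.¬D}
   open: L(c) ⊇ {D, ¬B, ∀r.∃s.¬B, ∀s.¬D, ∃s.¬B} (+ ∃-successors) — c ∉ ∃s.D possible
2. Hence c : ∃s.D: not entailed.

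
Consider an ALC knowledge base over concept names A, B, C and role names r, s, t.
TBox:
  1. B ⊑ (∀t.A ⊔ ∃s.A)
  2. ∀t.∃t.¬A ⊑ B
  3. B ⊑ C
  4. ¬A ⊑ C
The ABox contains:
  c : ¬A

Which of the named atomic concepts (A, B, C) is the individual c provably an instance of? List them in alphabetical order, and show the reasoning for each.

1. c : A?  L(c) = {¬A} ∪ {¬A}
   apply at c: ¬A⊑C
   open: L(c) ⊇ {C, ¬A, ¬B, ∃t.∀t.A} (+ ∃-successors) — c ∉ A possible
2. c : B?  L(c) = {¬A} ∪ {¬B}
   apply at c: ¬A⊑C
   open: L(c) ⊇ {C, ¬A, ¬B, ∃t.∀t.A} (+ ∃-successors) — c ∉ B possible
3. c : C?  L(c) = {¬A} ∪ {¬C}
   clash {C, ¬C} at c — c ∈ C
4. Entailed for c: {C}

{C}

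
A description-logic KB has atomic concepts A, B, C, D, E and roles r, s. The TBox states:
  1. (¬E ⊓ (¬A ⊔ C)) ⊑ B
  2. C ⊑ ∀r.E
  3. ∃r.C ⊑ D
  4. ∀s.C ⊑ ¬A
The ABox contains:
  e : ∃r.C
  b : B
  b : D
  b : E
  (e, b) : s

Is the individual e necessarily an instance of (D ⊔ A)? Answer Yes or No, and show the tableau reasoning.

1. e : (D ⊔ A)?  L(e) = {∃r.C} ∪ {(¬D ⊓ ¬A)}
   clash {D, ¬D} at e — e ∈ (D ⊔ A)
2. Hence e : (D ⊔ A): entailed.

Yes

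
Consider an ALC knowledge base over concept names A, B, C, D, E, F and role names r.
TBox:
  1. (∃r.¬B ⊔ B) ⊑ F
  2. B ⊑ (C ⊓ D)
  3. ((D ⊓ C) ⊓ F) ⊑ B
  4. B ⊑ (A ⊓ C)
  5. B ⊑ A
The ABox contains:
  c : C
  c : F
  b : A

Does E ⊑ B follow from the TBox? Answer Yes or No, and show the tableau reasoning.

No

1. E ⊑ B  ⇔  (E ⊓ ¬B) unsat w.r.t. T
   open: L(x₀) ⊇ {E, ¬B, ¬D, ∀r.B}
2. Hence E ⊑ B: not entailed.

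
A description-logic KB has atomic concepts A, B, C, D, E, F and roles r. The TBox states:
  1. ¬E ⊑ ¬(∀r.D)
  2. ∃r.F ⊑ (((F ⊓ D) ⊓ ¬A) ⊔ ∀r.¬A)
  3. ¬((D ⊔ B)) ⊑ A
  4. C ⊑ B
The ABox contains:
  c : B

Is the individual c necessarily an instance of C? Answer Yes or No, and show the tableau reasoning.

No

1. c : C?  L(c) = {B} ∪ {¬C}
   open: L(c) ⊇ {B, E, ¬C, ∀r.¬F} — c ∉ C possible
2. Hence c : C: not entailed.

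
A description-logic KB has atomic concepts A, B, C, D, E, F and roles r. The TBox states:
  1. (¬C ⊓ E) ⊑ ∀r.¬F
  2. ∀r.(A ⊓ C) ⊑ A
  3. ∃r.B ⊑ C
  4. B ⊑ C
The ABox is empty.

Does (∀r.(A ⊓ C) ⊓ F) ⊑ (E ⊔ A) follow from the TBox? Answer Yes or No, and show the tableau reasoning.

1. (∀r.(A ⊓ C) ⊓ F) ⊑ (E ⊔ A)  ⇔  ((∀r.(A ⊓ C) ⊓ F) ⊓ (¬E ⊓ ¬A)) unsat w.r.t. T
   all branches close; clash {A, ¬A} at x₀
2. Hence (∀r.(A ⊓ C) ⊓ F) ⊑ (E ⊔ A): entailed.

Yes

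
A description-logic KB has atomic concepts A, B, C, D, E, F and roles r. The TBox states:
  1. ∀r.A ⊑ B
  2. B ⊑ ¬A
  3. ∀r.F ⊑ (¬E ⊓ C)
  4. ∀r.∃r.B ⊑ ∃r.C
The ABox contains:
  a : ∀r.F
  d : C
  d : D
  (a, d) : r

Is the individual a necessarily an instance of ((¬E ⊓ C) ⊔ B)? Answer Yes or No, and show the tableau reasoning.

Yes

1. a : ((¬E ⊓ C) ⊔ B)?  L(a) = {∀r.F} ∪ {((E ⊔ ¬C) ⊓ ¬B)}
   clash {B, ¬B} at a — a ∈ ((¬E ⊓ C) ⊔ B)
2. Hence a : ((¬E ⊓ C) ⊔ B): entailed.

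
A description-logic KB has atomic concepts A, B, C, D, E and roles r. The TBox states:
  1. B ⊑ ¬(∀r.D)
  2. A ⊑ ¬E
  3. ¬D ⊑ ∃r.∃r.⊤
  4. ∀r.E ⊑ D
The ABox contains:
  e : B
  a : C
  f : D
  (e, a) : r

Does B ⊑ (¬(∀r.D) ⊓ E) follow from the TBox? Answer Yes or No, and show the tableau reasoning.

1. B ⊑ (¬(∀r.D) ⊓ E)  ⇔  (B ⊓ (∀r.D ⊔ ¬E)) unsat w.r.t. T
   apply at x₀: B⊑¬(∀r.D)
   open: L(x₀) ⊇ {B, D, ¬A, ¬E, ∃r.¬D} (+ ∃-successors)
2. Hence B ⊑ (¬(∀r.D) ⊓ E): not entailed.

No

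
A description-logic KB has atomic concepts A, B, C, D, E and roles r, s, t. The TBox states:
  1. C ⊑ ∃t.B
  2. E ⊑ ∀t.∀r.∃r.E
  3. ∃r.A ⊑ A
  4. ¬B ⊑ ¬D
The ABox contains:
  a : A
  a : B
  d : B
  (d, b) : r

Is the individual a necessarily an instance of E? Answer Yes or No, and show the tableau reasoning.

1. a : E?  L(a) = {A, B} ∪ {¬E}
   open: L(a) ⊇ {A, B, ¬C, ¬E} — a ∉ E possible
2. Hence a : E: not entailed.

No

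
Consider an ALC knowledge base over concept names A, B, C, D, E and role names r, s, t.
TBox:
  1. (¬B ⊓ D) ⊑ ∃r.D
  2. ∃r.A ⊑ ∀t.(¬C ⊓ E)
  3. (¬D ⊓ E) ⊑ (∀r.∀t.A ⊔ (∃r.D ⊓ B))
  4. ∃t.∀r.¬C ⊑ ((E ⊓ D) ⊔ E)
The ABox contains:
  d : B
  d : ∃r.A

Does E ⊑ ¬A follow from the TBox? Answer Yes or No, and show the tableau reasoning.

No

1. E ⊑ ¬A  ⇔  (E ⊓ A) unsat w.r.t. T
   open: L(x₀) ⊇ {A, B, D, E, ∀r.¬A, …}
2. Hence E ⊑ ¬A: not entailed.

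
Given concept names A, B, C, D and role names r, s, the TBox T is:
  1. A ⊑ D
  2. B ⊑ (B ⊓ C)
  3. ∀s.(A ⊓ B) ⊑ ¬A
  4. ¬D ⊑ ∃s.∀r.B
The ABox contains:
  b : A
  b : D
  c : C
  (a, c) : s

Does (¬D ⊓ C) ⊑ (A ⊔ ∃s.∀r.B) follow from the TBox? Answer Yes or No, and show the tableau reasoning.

1. (¬D ⊓ C) ⊑ (A ⊔ ∃s.∀r.B)  ⇔  ((¬D ⊓ C) ⊓ (¬A ⊓ ∀s.∃r.¬B)) unsat w.r.t. T
   all branches close; clash {B, ¬B} at an ∃-successor
2. Hence (¬D ⊓ C) ⊑ (A ⊔ ∃s.∀r.B): entailed.

Yes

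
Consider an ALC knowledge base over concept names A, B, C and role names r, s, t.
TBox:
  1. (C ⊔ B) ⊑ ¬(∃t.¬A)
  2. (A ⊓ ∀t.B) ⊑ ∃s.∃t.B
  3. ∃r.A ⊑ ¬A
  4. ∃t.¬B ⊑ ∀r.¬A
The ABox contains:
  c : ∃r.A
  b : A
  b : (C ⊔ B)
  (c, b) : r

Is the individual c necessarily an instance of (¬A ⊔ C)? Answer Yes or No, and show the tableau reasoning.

1. c : (¬A ⊔ C)?  L(c) = {∃r.A} ∪ {(A ⊓ ¬C)}
   clash {A, ¬A} at c — c ∈ (¬A ⊔ C)
2. Hence c : (¬A ⊔ C): entailed.

Yes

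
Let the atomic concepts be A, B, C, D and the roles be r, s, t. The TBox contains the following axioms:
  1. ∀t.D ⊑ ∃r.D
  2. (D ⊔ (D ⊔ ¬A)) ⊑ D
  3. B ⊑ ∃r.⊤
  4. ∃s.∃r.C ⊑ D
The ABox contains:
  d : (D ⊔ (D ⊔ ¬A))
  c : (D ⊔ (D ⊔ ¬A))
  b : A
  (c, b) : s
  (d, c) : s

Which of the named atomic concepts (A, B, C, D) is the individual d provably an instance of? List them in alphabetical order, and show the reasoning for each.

{D}

1. d : A?  L(d) = {(D ⊔ (D ⊔ ¬A))} ∪ {¬A}
   apply at d: (D ⊔ (D ⊔ ¬A))⊑D
   open: L(d) ⊇ {D, ¬A, ¬B, ∃t.¬D} (+ ∃-successors) — d ∉ A possible
2. d : B?  L(d) = {(D ⊔ (D ⊔ ¬A))} ∪ {¬B}
   apply at d: (D ⊔ (D ⊔ ¬A))⊑D
   open: L(d) ⊇ {D, ¬B, ∃t.¬D} (+ ∃-successors) — d ∉ B possible
3. d : C?  L(d) = {(D ⊔ (D ⊔ ¬A))} ∪ {¬C}
   apply at d: (D ⊔ (D ⊔ ¬A))⊑D
   open: L(d) ⊇ {D, ¬B, ¬C, ∃t.¬D} (+ ∃-successors) — d ∉ C possible
4. d : D?  L(d) = {(D ⊔ (D ⊔ ¬A))} ∪ {¬D}
   clash {D, ¬D} at d — d ∈ D
5. Entailed for d: {D}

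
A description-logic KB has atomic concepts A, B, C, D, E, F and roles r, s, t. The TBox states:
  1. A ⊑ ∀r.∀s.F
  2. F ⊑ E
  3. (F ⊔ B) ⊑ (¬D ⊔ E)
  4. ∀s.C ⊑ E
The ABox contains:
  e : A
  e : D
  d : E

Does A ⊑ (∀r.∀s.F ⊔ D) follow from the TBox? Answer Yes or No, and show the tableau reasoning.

Yes

1. A ⊑ (∀r.∀s.F ⊔ D)  ⇔  (A ⊓ (∃r.∃s.¬F ⊓ ¬D)) unsat w.r.t. T
   all branches close; clash {F, ¬F} at an ∃-successor
2. Hence A ⊑ (∀r.∀s.F ⊔ D): entailed.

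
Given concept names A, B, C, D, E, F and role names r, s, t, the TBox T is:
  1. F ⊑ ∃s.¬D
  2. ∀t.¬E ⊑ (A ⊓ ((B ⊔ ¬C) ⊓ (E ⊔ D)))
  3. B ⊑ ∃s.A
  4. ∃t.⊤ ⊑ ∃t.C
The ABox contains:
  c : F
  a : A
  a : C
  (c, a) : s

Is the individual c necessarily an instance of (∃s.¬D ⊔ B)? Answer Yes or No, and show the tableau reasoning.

Yes

1. c : (∃s.¬D ⊔ B)?  L(c) = {F} ∪ {(∀s.D ⊓ ¬B)}
   clash {D, ¬D} at an ∃-successor — c ∈ (∃s.¬D ⊔ B)
2. Hence c : (∃s.¬D ⊔ B): entailed.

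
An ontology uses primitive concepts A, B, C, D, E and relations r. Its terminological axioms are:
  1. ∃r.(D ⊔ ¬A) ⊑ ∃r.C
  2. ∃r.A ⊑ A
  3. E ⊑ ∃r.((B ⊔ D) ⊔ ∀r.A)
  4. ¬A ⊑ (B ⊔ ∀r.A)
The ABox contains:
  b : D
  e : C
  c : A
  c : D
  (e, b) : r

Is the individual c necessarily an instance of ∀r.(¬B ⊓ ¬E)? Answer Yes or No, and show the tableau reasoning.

No

1. c : ∀r.(¬B ⊓ ¬E)?  L(c) = {A, D} ∪ {∃r.(B ⊔ E)}
   open: L(c) ⊇ {A, D, ¬E, ∀r.(¬D ⊓ A), ∃r.(B ⊔ E)} (+ ∃-successors) — c ∉ ∀r.(¬B ⊓ ¬E) possible
2. Hence c : ∀r.(¬B ⊓ ¬E): not entailed.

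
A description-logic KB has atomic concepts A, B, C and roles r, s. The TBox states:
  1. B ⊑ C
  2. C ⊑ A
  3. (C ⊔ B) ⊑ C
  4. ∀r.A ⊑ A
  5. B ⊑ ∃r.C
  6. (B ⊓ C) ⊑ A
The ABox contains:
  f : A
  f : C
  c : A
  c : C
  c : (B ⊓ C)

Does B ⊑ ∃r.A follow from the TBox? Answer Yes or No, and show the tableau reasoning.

Yes

1. B ⊑ ∃r.A  ⇔  (B ⊓ ∀r.¬A) unsat w.r.t. T
   all branches close; clash {A, ¬A} at an ∃-successor
2. Hence B ⊑ ∃r.A: entailed.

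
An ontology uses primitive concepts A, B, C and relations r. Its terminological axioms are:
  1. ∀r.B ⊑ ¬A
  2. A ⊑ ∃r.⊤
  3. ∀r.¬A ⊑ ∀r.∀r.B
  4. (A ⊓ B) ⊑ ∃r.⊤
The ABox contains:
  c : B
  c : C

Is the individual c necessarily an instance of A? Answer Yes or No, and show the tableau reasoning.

No

1. c : A?  L(c) = {B, C} ∪ {¬A}
   open: L(c) ⊇ {B, C, ¬A, ∃r.A} (+ ∃-successors) — c ∉ A possible
2. Hence c : A: not entailed.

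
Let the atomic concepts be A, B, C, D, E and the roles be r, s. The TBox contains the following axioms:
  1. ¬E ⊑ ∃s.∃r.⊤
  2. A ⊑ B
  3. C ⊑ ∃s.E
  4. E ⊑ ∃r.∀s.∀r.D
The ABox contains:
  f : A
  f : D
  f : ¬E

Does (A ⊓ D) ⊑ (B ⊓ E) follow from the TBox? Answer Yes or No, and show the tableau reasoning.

1. (A ⊓ D) ⊑ (B ⊓ E)  ⇔  ((A ⊓ D) ⊓ (¬B ⊔ ¬E)) unsat w.r.t. T
   apply at x₀: A⊑B
   open: L(x₀) ⊇ {A, B, D, ¬C, ¬E, …} (+ ∃-successors)
2. Hence (A ⊓ D) ⊑ (B ⊓ E): not entailed.

No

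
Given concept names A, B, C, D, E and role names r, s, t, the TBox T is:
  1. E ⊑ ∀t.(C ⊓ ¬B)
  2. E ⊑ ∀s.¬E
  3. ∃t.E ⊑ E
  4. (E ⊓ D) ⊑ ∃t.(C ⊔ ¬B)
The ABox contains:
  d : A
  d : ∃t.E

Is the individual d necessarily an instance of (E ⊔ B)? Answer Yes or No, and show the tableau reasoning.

1. d : (E ⊔ B)?  L(d) = {A, ∃t.E} ∪ {(¬E ⊓ ¬B)}
   clash {E, ¬E} at d — d ∈ (E ⊔ B)
2. Hence d : (E ⊔ B): entailed.

Yes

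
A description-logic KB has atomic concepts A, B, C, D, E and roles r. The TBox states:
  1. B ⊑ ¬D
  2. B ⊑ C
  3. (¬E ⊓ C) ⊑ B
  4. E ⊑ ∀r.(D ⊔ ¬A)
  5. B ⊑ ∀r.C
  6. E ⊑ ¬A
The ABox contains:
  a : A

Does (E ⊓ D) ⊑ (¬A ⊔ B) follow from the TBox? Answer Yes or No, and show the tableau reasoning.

1. (E ⊓ D) ⊑ (¬A ⊔ B)  ⇔  ((E ⊓ D) ⊓ (A ⊓ ¬B)) unsat w.r.t. T
   all branches close; clash {A, ¬A} at x₀
2. Hence (E ⊓ D) ⊑ (¬A ⊔ B): entailed.

Yes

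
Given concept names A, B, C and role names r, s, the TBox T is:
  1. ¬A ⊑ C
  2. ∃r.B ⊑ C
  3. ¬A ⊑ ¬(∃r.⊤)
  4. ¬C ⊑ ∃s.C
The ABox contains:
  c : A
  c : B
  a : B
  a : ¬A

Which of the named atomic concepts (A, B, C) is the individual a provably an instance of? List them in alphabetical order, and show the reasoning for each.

{B, C}

1. a : A?  L(a) = {B, ¬A} ∪ {¬A}
   apply at a: ¬A⊑C; ¬A⊑¬(∃r.⊤)
   open: L(a) ⊇ {B, C, ¬A, ∀r.⊥} — a ∉ A possible
2. a : B?  L(a) = {B, ¬A} ∪ {¬B}
   clash {B, ¬B} at a — a ∈ B
3. a : C?  L(a) = {B, ¬A} ∪ {¬C}
   clash {C, ¬C} at a — a ∈ C
4. Entailed for a: {B, C}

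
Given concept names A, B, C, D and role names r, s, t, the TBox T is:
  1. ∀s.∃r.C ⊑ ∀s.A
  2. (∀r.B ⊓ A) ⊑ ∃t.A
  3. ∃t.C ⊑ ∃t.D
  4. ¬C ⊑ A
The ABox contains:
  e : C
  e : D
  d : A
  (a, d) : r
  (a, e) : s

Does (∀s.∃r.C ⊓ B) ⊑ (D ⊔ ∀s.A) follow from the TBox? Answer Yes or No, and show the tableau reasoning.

1. (∀s.∃r.C ⊓ B) ⊑ (D ⊔ ∀s.A)  ⇔  ((∀s.∃r.C ⊓ B) ⊓ (¬D ⊓ ∃s.¬A)) unsat w.r.t. T
   all branches close; clash {A, ¬A} at an ∃-successor
2. Hence (∀s.∃r.C ⊓ B) ⊑ (D ⊔ ∀s.A): entailed.

Yes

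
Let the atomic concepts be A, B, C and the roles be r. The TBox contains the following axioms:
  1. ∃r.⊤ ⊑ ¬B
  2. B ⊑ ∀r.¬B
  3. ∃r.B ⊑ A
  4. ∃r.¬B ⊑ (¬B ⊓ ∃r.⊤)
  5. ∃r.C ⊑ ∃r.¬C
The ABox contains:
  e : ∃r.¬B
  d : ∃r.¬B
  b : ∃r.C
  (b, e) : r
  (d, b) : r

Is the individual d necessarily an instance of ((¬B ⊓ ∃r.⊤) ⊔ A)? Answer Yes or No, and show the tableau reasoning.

1. d : ((¬B ⊓ ∃r.⊤) ⊔ A)?  L(d) = {∃r.¬B} ∪ {((B ⊔ ∀r.⊥) ⊓ ¬A)}
   clash ⊥ at b — d ∈ ((¬B ⊓ ∃r.⊤) ⊔ A)
2. Hence d : ((¬B ⊓ ∃r.⊤) ⊔ A): entailed.

Yes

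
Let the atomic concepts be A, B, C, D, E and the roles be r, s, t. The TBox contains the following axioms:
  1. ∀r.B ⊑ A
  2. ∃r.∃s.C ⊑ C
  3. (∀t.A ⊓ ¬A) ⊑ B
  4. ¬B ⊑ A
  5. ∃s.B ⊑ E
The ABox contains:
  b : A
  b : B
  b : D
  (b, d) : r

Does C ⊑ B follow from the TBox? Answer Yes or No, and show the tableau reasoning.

No

1. C ⊑ B  ⇔  (C ⊓ ¬B) unsat w.r.t. T
   apply at x₀: ¬B⊑A
   open: L(x₀) ⊇ {A, C, ¬B, ∀s.¬B}
2. Hence C ⊑ B: not entailed.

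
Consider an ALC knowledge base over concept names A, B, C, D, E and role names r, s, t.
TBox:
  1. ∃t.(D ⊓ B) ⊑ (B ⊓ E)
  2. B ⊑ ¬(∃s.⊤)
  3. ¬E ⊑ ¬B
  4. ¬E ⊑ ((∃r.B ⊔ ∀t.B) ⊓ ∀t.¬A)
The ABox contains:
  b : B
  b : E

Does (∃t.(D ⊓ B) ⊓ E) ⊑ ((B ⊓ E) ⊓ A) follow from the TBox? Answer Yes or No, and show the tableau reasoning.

No

1. (∃t.(D ⊓ B) ⊓ E) ⊑ ((B ⊓ E) ⊓ A)  ⇔  ((∃t.(D ⊓ B) ⊓ E) ⊓ ((¬B ⊔ ¬E) ⊔ ¬A)) unsat w.r.t. T
   apply at x₀: ∃t.(D ⊓ B)⊑(B ⊓ E)
   open: L(x₀) ⊇ {B, E, ¬A, ∀s.⊥, ∃t.(D ⊓ B)} (+ ∃-successors)
2. Hence (∃t.(D ⊓ B) ⊓ E) ⊑ ((B ⊓ E) ⊓ A): not entailed.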